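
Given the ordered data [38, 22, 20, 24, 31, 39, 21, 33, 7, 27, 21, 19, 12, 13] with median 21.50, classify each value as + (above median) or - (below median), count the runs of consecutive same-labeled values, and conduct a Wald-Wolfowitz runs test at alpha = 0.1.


Step 1: Compute median = 21.50; label A = above, B = below.
Labels in order: AABAAABABABBBB  (n_A = 7, n_B = 7)
Step 2: Count runs R = 8.
Step 3: Under H0 (random ordering), E[R] = 2*n_A*n_B/(n_A+n_B) + 1 = 2*7*7/14 + 1 = 8.0000.
        Var[R] = 2*n_A*n_B*(2*n_A*n_B - n_A - n_B) / ((n_A+n_B)^2 * (n_A+n_B-1)) = 8232/2548 = 3.2308.
        SD[R] = 1.7974.
Step 4: R = E[R], so z = 0 with no continuity correction.
Step 5: Two-sided p-value via normal approximation = 2*(1 - Phi(|z|)) = 1.000000.
Step 6: alpha = 0.1. fail to reject H0.

R = 8, z = 0.0000, p = 1.000000, fail to reject H0.


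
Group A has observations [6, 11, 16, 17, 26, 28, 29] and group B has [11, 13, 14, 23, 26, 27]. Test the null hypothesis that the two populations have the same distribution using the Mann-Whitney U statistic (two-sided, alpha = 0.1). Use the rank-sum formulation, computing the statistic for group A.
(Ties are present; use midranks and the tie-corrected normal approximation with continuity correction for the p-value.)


Step 1: Combine and sort all 13 observations; assign midranks.
sorted (value, group): (6,X), (11,X), (11,Y), (13,Y), (14,Y), (16,X), (17,X), (23,Y), (26,X), (26,Y), (27,Y), (28,X), (29,X)
ranks: 6->1, 11->2.5, 11->2.5, 13->4, 14->5, 16->6, 17->7, 23->8, 26->9.5, 26->9.5, 27->11, 28->12, 29->13
Step 2: Rank sum for X: R1 = 1 + 2.5 + 6 + 7 + 9.5 + 12 + 13 = 51.
Step 3: U_X = R1 - n1(n1+1)/2 = 51 - 7*8/2 = 51 - 28 = 23.
       U_Y = n1*n2 - U_X = 42 - 23 = 19.
Step 4: Ties are present, so use the tie-corrected normal approximation (with continuity correction) for the p-value.
Step 5: p-value = 0.829863; compare to alpha = 0.1. fail to reject H0.

U_X = 23, p = 0.829863, fail to reject H0 at alpha = 0.1.


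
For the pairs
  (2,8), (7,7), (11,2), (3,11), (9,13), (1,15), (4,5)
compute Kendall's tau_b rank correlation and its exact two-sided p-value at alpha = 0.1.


Step 1: Enumerate the 21 unordered pairs (i,j) with i<j and classify each by sign(x_j-x_i) * sign(y_j-y_i).
  (1,2):dx=+5,dy=-1->D; (1,3):dx=+9,dy=-6->D; (1,4):dx=+1,dy=+3->C; (1,5):dx=+7,dy=+5->C
  (1,6):dx=-1,dy=+7->D; (1,7):dx=+2,dy=-3->D; (2,3):dx=+4,dy=-5->D; (2,4):dx=-4,dy=+4->D
  (2,5):dx=+2,dy=+6->C; (2,6):dx=-6,dy=+8->D; (2,7):dx=-3,dy=-2->C; (3,4):dx=-8,dy=+9->D
  (3,5):dx=-2,dy=+11->D; (3,6):dx=-10,dy=+13->D; (3,7):dx=-7,dy=+3->D; (4,5):dx=+6,dy=+2->C
  (4,6):dx=-2,dy=+4->D; (4,7):dx=+1,dy=-6->D; (5,6):dx=-8,dy=+2->D; (5,7):dx=-5,dy=-8->C
  (6,7):dx=+3,dy=-10->D
Step 2: C = 6, D = 15, total pairs = 21.
Step 3: tau = (C - D)/(n(n-1)/2) = (6 - 15)/21 = -0.428571.
Step 4: Exact two-sided p-value (enumerate n! = 5040 permutations of y under H0): p = 0.238889.
Step 5: alpha = 0.1. fail to reject H0.

tau_b = -0.4286 (C=6, D=15), p = 0.238889, fail to reject H0.


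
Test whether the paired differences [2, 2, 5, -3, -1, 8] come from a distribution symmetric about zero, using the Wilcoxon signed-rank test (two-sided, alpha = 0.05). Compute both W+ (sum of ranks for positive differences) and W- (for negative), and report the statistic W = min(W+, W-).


Step 1: Drop any zero differences (none here) and take |d_i|.
|d| = [2, 2, 5, 3, 1, 8]
Step 2: Midrank |d_i| (ties get averaged ranks).
ranks: |2|->2.5, |2|->2.5, |5|->5, |3|->4, |1|->1, |8|->6
Step 3: Attach original signs; sum ranks with positive sign and with negative sign.
W+ = 2.5 + 2.5 + 5 + 6 = 16
W- = 4 + 1 = 5
(Check: W+ + W- = 21 should equal n(n+1)/2 = 21.)
Step 4: Test statistic W = min(W+, W-) = 5.
Step 5: Ties in |d|, so use the tie-corrected normal approximation.
        E[W] = n(n+1)/4 = 6*7/4 = 10.5.
        Tie groups: |d|=2 (t=2); sum(t^3 - t) = 6.
        Var[W] = n(n+1)(2n+1)/24 - sum(t^3-t)/48 = 546/24 - 6/48 = 22.625.
        z = (W - E[W]) / sqrt(Var[W]) = (5 - 10.5) / 4.7566 = -1.1563.
        Two-sided p = 2*Phi(z) = 0.247561.
Step 6: alpha = 0.05. fail to reject H0.

W+ = 16, W- = 5, W = min = 5, p = 0.247561, fail to reject H0.


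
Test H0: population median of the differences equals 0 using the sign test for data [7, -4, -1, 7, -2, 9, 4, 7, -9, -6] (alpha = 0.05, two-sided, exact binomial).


Step 1: Discard zero differences. Original n = 10; n_eff = number of nonzero differences = 10.
Nonzero differences (with sign): +7, -4, -1, +7, -2, +9, +4, +7, -9, -6
Step 2: Count signs: positive = 5, negative = 5.
Step 3: Under H0: P(positive) = 0.5, so the number of positives S ~ Bin(10, 0.5).
Step 4: Two-sided exact p-value = sum of Bin(10,0.5) probabilities at or below the observed probability = 1.000000.
Step 5: alpha = 0.05. fail to reject H0.

n_eff = 10, pos = 5, neg = 5, p = 1.000000, fail to reject H0.


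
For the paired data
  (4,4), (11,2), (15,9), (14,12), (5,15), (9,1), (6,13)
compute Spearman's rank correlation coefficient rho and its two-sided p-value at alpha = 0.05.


Step 1: Rank x and y separately (midranks; no ties here).
rank(x): 4->1, 11->5, 15->7, 14->6, 5->2, 9->4, 6->3
rank(y): 4->3, 2->2, 9->4, 12->5, 15->7, 1->1, 13->6
Step 2: d_i = R_x(i) - R_y(i); compute d_i^2.
  (1-3)^2=4, (5-2)^2=9, (7-4)^2=9, (6-5)^2=1, (2-7)^2=25, (4-1)^2=9, (3-6)^2=9
sum(d^2) = 66.
Step 3: rho = 1 - 6*66 / (7*(7^2 - 1)) = 1 - 396/336 = -0.178571.
Step 4: Under H0, t = rho * sqrt((n-2)/(1-rho^2)) = -0.4058 ~ t(5).
Step 5: Two-sided p-value from the t-distribution with 5 df = 0.701658.
Step 6: alpha = 0.05. fail to reject H0.

rho = -0.1786, p = 0.701658, fail to reject H0 at alpha = 0.05.


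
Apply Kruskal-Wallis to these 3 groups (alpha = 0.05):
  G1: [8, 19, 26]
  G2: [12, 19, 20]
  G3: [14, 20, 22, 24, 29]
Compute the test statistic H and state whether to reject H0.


Step 1: Combine all N = 11 observations and assign midranks.
sorted (value, group, rank): (8,G1,1), (12,G2,2), (14,G3,3), (19,G1,4.5), (19,G2,4.5), (20,G2,6.5), (20,G3,6.5), (22,G3,8), (24,G3,9), (26,G1,10), (29,G3,11)
Step 2: Sum ranks within each group.
R_1 = 15.5 (n_1 = 3)
R_2 = 13 (n_2 = 3)
R_3 = 37.5 (n_3 = 5)
Step 3: H = 12/(N(N+1)) * sum(R_i^2/n_i) - 3(N+1)
     = 12/(11*12) * (15.5^2/3 + 13^2/3 + 37.5^2/5) - 3*12
     = 0.090909 * 417.667 - 36
     = 1.969697.
Step 4: Ties present; correction factor C = 1 - 12/(11^3 - 11) = 0.990909. Corrected H = 1.969697 / 0.990909 = 1.987768.
Step 5: Under H0, H ~ chi^2(2); p-value = 0.370136.
Step 6: alpha = 0.05. fail to reject H0.

H = 1.9878, df = 2, p = 0.370136, fail to reject H0.


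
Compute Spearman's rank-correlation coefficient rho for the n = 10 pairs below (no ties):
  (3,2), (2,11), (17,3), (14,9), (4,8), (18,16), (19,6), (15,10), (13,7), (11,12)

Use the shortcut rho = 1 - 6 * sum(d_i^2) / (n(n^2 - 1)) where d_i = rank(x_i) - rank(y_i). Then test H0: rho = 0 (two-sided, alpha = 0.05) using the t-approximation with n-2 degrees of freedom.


Step 1: Rank x and y separately (midranks; no ties here).
rank(x): 3->2, 2->1, 17->8, 14->6, 4->3, 18->9, 19->10, 15->7, 13->5, 11->4
rank(y): 2->1, 11->8, 3->2, 9->6, 8->5, 16->10, 6->3, 10->7, 7->4, 12->9
Step 2: d_i = R_x(i) - R_y(i); compute d_i^2.
  (2-1)^2=1, (1-8)^2=49, (8-2)^2=36, (6-6)^2=0, (3-5)^2=4, (9-10)^2=1, (10-3)^2=49, (7-7)^2=0, (5-4)^2=1, (4-9)^2=25
sum(d^2) = 166.
Step 3: rho = 1 - 6*166 / (10*(10^2 - 1)) = 1 - 996/990 = -0.006061.
Step 4: Under H0, t = rho * sqrt((n-2)/(1-rho^2)) = -0.0171 ~ t(8).
Step 5: Two-sided p-value from the t-distribution with 8 df = 0.986743.
Step 6: alpha = 0.05. fail to reject H0.

rho = -0.0061, p = 0.986743, fail to reject H0 at alpha = 0.05.


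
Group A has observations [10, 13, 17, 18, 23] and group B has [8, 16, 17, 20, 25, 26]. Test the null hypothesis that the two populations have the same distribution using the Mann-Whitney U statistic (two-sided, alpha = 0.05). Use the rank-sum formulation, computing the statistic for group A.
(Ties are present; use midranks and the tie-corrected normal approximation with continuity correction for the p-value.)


Step 1: Combine and sort all 11 observations; assign midranks.
sorted (value, group): (8,Y), (10,X), (13,X), (16,Y), (17,X), (17,Y), (18,X), (20,Y), (23,X), (25,Y), (26,Y)
ranks: 8->1, 10->2, 13->3, 16->4, 17->5.5, 17->5.5, 18->7, 20->8, 23->9, 25->10, 26->11
Step 2: Rank sum for X: R1 = 2 + 3 + 5.5 + 7 + 9 = 26.5.
Step 3: U_X = R1 - n1(n1+1)/2 = 26.5 - 5*6/2 = 26.5 - 15 = 11.5.
       U_Y = n1*n2 - U_X = 30 - 11.5 = 18.5.
Step 4: Ties are present, so use the tie-corrected normal approximation (with continuity correction) for the p-value.
Step 5: p-value = 0.583025; compare to alpha = 0.05. fail to reject H0.

U_X = 11.5, p = 0.583025, fail to reject H0 at alpha = 0.05.


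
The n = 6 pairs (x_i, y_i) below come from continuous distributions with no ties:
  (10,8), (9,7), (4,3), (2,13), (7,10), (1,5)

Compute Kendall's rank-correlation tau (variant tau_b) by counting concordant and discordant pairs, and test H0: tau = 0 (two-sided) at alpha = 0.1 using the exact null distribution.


Step 1: Enumerate the 15 unordered pairs (i,j) with i<j and classify each by sign(x_j-x_i) * sign(y_j-y_i).
  (1,2):dx=-1,dy=-1->C; (1,3):dx=-6,dy=-5->C; (1,4):dx=-8,dy=+5->D; (1,5):dx=-3,dy=+2->D
  (1,6):dx=-9,dy=-3->C; (2,3):dx=-5,dy=-4->C; (2,4):dx=-7,dy=+6->D; (2,5):dx=-2,dy=+3->D
  (2,6):dx=-8,dy=-2->C; (3,4):dx=-2,dy=+10->D; (3,5):dx=+3,dy=+7->C; (3,6):dx=-3,dy=+2->D
  (4,5):dx=+5,dy=-3->D; (4,6):dx=-1,dy=-8->C; (5,6):dx=-6,dy=-5->C
Step 2: C = 8, D = 7, total pairs = 15.
Step 3: tau = (C - D)/(n(n-1)/2) = (8 - 7)/15 = 0.066667.
Step 4: Exact two-sided p-value (enumerate n! = 720 permutations of y under H0): p = 1.000000.
Step 5: alpha = 0.1. fail to reject H0.

tau_b = 0.0667 (C=8, D=7), p = 1.000000, fail to reject H0.


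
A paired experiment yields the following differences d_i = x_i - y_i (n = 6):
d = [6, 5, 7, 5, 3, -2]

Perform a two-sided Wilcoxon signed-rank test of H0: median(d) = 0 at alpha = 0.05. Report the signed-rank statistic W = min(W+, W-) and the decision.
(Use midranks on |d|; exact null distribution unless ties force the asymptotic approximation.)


Step 1: Drop any zero differences (none here) and take |d_i|.
|d| = [6, 5, 7, 5, 3, 2]
Step 2: Midrank |d_i| (ties get averaged ranks).
ranks: |6|->5, |5|->3.5, |7|->6, |5|->3.5, |3|->2, |2|->1
Step 3: Attach original signs; sum ranks with positive sign and with negative sign.
W+ = 5 + 3.5 + 6 + 3.5 + 2 = 20
W- = 1 = 1
(Check: W+ + W- = 21 should equal n(n+1)/2 = 21.)
Step 4: Test statistic W = min(W+, W-) = 1.
Step 5: Ties in |d|, so use the tie-corrected normal approximation.
        E[W] = n(n+1)/4 = 6*7/4 = 10.5.
        Tie groups: |d|=5 (t=2); sum(t^3 - t) = 6.
        Var[W] = n(n+1)(2n+1)/24 - sum(t^3-t)/48 = 546/24 - 6/48 = 22.625.
        z = (W - E[W]) / sqrt(Var[W]) = (1 - 10.5) / 4.7566 = -1.9972.
        Two-sided p = 2*Phi(z) = 0.045800.
Step 6: alpha = 0.05. reject H0.

W+ = 20, W- = 1, W = min = 1, p = 0.045800, reject H0.


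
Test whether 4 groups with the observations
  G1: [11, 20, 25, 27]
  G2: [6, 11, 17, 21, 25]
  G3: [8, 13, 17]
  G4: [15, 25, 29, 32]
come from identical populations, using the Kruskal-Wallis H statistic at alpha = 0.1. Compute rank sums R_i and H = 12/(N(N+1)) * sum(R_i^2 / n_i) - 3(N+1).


Step 1: Combine all N = 16 observations and assign midranks.
sorted (value, group, rank): (6,G2,1), (8,G3,2), (11,G1,3.5), (11,G2,3.5), (13,G3,5), (15,G4,6), (17,G2,7.5), (17,G3,7.5), (20,G1,9), (21,G2,10), (25,G1,12), (25,G2,12), (25,G4,12), (27,G1,14), (29,G4,15), (32,G4,16)
Step 2: Sum ranks within each group.
R_1 = 38.5 (n_1 = 4)
R_2 = 34 (n_2 = 5)
R_3 = 14.5 (n_3 = 3)
R_4 = 49 (n_4 = 4)
Step 3: H = 12/(N(N+1)) * sum(R_i^2/n_i) - 3(N+1)
     = 12/(16*17) * (38.5^2/4 + 34^2/5 + 14.5^2/3 + 49^2/4) - 3*17
     = 0.044118 * 1272.1 - 51
     = 5.121875.
Step 4: Ties present; correction factor C = 1 - 36/(16^3 - 16) = 0.991176. Corrected H = 5.121875 / 0.991176 = 5.167470.
Step 5: Under H0, H ~ chi^2(3); p-value = 0.159937.
Step 6: alpha = 0.1. fail to reject H0.

H = 5.1675, df = 3, p = 0.159937, fail to reject H0.


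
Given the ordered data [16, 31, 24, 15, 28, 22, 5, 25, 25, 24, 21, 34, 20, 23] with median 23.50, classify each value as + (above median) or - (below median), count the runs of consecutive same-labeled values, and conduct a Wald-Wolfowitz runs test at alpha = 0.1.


Step 1: Compute median = 23.50; label A = above, B = below.
Labels in order: BAABABBAAABABB  (n_A = 7, n_B = 7)
Step 2: Count runs R = 9.
Step 3: Under H0 (random ordering), E[R] = 2*n_A*n_B/(n_A+n_B) + 1 = 2*7*7/14 + 1 = 8.0000.
        Var[R] = 2*n_A*n_B*(2*n_A*n_B - n_A - n_B) / ((n_A+n_B)^2 * (n_A+n_B-1)) = 8232/2548 = 3.2308.
        SD[R] = 1.7974.
Step 4: Continuity-corrected z = (R - 0.5 - E[R]) / SD[R] = (9 - 0.5 - 8.0000) / 1.7974 = 0.2782.
Step 5: Two-sided p-value via normal approximation = 2*(1 - Phi(|z|)) = 0.780879.
Step 6: alpha = 0.1. fail to reject H0.

R = 9, z = 0.2782, p = 0.780879, fail to reject H0.


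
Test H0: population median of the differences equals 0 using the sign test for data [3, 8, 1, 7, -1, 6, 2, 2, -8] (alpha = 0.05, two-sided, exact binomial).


Step 1: Discard zero differences. Original n = 9; n_eff = number of nonzero differences = 9.
Nonzero differences (with sign): +3, +8, +1, +7, -1, +6, +2, +2, -8
Step 2: Count signs: positive = 7, negative = 2.
Step 3: Under H0: P(positive) = 0.5, so the number of positives S ~ Bin(9, 0.5).
Step 4: Two-sided exact p-value = sum of Bin(9,0.5) probabilities at or below the observed probability = 0.179688.
Step 5: alpha = 0.05. fail to reject H0.

n_eff = 9, pos = 7, neg = 2, p = 0.179688, fail to reject H0.


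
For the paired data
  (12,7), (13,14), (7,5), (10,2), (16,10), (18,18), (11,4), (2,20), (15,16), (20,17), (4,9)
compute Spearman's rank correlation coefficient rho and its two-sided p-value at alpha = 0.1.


Step 1: Rank x and y separately (midranks; no ties here).
rank(x): 12->6, 13->7, 7->3, 10->4, 16->9, 18->10, 11->5, 2->1, 15->8, 20->11, 4->2
rank(y): 7->4, 14->7, 5->3, 2->1, 10->6, 18->10, 4->2, 20->11, 16->8, 17->9, 9->5
Step 2: d_i = R_x(i) - R_y(i); compute d_i^2.
  (6-4)^2=4, (7-7)^2=0, (3-3)^2=0, (4-1)^2=9, (9-6)^2=9, (10-10)^2=0, (5-2)^2=9, (1-11)^2=100, (8-8)^2=0, (11-9)^2=4, (2-5)^2=9
sum(d^2) = 144.
Step 3: rho = 1 - 6*144 / (11*(11^2 - 1)) = 1 - 864/1320 = 0.345455.
Step 4: Under H0, t = rho * sqrt((n-2)/(1-rho^2)) = 1.1044 ~ t(9).
Step 5: Two-sided p-value from the t-distribution with 9 df = 0.298089.
Step 6: alpha = 0.1. fail to reject H0.

rho = 0.3455, p = 0.298089, fail to reject H0 at alpha = 0.1.


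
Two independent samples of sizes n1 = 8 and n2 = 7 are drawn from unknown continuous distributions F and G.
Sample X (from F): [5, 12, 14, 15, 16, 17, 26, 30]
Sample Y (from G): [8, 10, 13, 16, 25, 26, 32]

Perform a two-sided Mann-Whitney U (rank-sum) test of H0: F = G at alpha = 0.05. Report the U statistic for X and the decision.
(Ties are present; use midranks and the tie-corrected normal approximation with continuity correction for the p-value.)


Step 1: Combine and sort all 15 observations; assign midranks.
sorted (value, group): (5,X), (8,Y), (10,Y), (12,X), (13,Y), (14,X), (15,X), (16,X), (16,Y), (17,X), (25,Y), (26,X), (26,Y), (30,X), (32,Y)
ranks: 5->1, 8->2, 10->3, 12->4, 13->5, 14->6, 15->7, 16->8.5, 16->8.5, 17->10, 25->11, 26->12.5, 26->12.5, 30->14, 32->15
Step 2: Rank sum for X: R1 = 1 + 4 + 6 + 7 + 8.5 + 10 + 12.5 + 14 = 63.
Step 3: U_X = R1 - n1(n1+1)/2 = 63 - 8*9/2 = 63 - 36 = 27.
       U_Y = n1*n2 - U_X = 56 - 27 = 29.
Step 4: Ties are present, so use the tie-corrected normal approximation (with continuity correction) for the p-value.
Step 5: p-value = 0.953775; compare to alpha = 0.05. fail to reject H0.

U_X = 27, p = 0.953775, fail to reject H0 at alpha = 0.05.


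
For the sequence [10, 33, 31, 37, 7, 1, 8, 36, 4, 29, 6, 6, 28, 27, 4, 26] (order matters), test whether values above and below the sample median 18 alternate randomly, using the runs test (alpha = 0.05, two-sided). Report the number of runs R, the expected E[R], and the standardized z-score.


Step 1: Compute median = 18; label A = above, B = below.
Labels in order: BAAABBBABABBAABA  (n_A = 8, n_B = 8)
Step 2: Count runs R = 10.
Step 3: Under H0 (random ordering), E[R] = 2*n_A*n_B/(n_A+n_B) + 1 = 2*8*8/16 + 1 = 9.0000.
        Var[R] = 2*n_A*n_B*(2*n_A*n_B - n_A - n_B) / ((n_A+n_B)^2 * (n_A+n_B-1)) = 14336/3840 = 3.7333.
        SD[R] = 1.9322.
Step 4: Continuity-corrected z = (R - 0.5 - E[R]) / SD[R] = (10 - 0.5 - 9.0000) / 1.9322 = 0.2588.
Step 5: Two-sided p-value via normal approximation = 2*(1 - Phi(|z|)) = 0.795809.
Step 6: alpha = 0.05. fail to reject H0.

R = 10, z = 0.2588, p = 0.795809, fail to reject H0.


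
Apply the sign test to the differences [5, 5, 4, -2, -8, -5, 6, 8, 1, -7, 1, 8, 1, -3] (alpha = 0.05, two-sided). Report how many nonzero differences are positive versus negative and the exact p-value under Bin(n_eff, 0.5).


Step 1: Discard zero differences. Original n = 14; n_eff = number of nonzero differences = 14.
Nonzero differences (with sign): +5, +5, +4, -2, -8, -5, +6, +8, +1, -7, +1, +8, +1, -3
Step 2: Count signs: positive = 9, negative = 5.
Step 3: Under H0: P(positive) = 0.5, so the number of positives S ~ Bin(14, 0.5).
Step 4: Two-sided exact p-value = sum of Bin(14,0.5) probabilities at or below the observed probability = 0.423950.
Step 5: alpha = 0.05. fail to reject H0.

n_eff = 14, pos = 9, neg = 5, p = 0.423950, fail to reject H0.


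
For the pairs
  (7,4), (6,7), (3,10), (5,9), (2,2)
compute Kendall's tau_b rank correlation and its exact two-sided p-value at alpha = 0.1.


Step 1: Enumerate the 10 unordered pairs (i,j) with i<j and classify each by sign(x_j-x_i) * sign(y_j-y_i).
  (1,2):dx=-1,dy=+3->D; (1,3):dx=-4,dy=+6->D; (1,4):dx=-2,dy=+5->D; (1,5):dx=-5,dy=-2->C
  (2,3):dx=-3,dy=+3->D; (2,4):dx=-1,dy=+2->D; (2,5):dx=-4,dy=-5->C; (3,4):dx=+2,dy=-1->D
  (3,5):dx=-1,dy=-8->C; (4,5):dx=-3,dy=-7->C
Step 2: C = 4, D = 6, total pairs = 10.
Step 3: tau = (C - D)/(n(n-1)/2) = (4 - 6)/10 = -0.200000.
Step 4: Exact two-sided p-value (enumerate n! = 120 permutations of y under H0): p = 0.816667.
Step 5: alpha = 0.1. fail to reject H0.

tau_b = -0.2000 (C=4, D=6), p = 0.816667, fail to reject H0.


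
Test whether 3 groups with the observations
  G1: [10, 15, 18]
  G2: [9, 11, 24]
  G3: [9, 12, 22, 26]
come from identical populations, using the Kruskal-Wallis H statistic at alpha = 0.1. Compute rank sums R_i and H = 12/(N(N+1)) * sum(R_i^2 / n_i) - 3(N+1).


Step 1: Combine all N = 10 observations and assign midranks.
sorted (value, group, rank): (9,G2,1.5), (9,G3,1.5), (10,G1,3), (11,G2,4), (12,G3,5), (15,G1,6), (18,G1,7), (22,G3,8), (24,G2,9), (26,G3,10)
Step 2: Sum ranks within each group.
R_1 = 16 (n_1 = 3)
R_2 = 14.5 (n_2 = 3)
R_3 = 24.5 (n_3 = 4)
Step 3: H = 12/(N(N+1)) * sum(R_i^2/n_i) - 3(N+1)
     = 12/(10*11) * (16^2/3 + 14.5^2/3 + 24.5^2/4) - 3*11
     = 0.109091 * 305.479 - 33
     = 0.325000.
Step 4: Ties present; correction factor C = 1 - 6/(10^3 - 10) = 0.993939. Corrected H = 0.325000 / 0.993939 = 0.326982.
Step 5: Under H0, H ~ chi^2(2); p-value = 0.849174.
Step 6: alpha = 0.1. fail to reject H0.

H = 0.3270, df = 2, p = 0.849174, fail to reject H0.


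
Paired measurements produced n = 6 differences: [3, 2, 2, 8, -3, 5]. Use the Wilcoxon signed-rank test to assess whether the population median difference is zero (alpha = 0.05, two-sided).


Step 1: Drop any zero differences (none here) and take |d_i|.
|d| = [3, 2, 2, 8, 3, 5]
Step 2: Midrank |d_i| (ties get averaged ranks).
ranks: |3|->3.5, |2|->1.5, |2|->1.5, |8|->6, |3|->3.5, |5|->5
Step 3: Attach original signs; sum ranks with positive sign and with negative sign.
W+ = 3.5 + 1.5 + 1.5 + 6 + 5 = 17.5
W- = 3.5 = 3.5
(Check: W+ + W- = 21 should equal n(n+1)/2 = 21.)
Step 4: Test statistic W = min(W+, W-) = 3.5.
Step 5: Ties in |d|, so use the tie-corrected normal approximation.
        E[W] = n(n+1)/4 = 6*7/4 = 10.5.
        Tie groups: |d|=2 (t=2), |d|=3 (t=2); sum(t^3 - t) = 12.
        Var[W] = n(n+1)(2n+1)/24 - sum(t^3-t)/48 = 546/24 - 12/48 = 22.5.
        z = (W - E[W]) / sqrt(Var[W]) = (3.5 - 10.5) / 4.7434 = -1.4757.
        Two-sided p = 2*Phi(z) = 0.140017.
Step 6: alpha = 0.05. fail to reject H0.

W+ = 17.5, W- = 3.5, W = min = 3.5, p = 0.140017, fail to reject H0.


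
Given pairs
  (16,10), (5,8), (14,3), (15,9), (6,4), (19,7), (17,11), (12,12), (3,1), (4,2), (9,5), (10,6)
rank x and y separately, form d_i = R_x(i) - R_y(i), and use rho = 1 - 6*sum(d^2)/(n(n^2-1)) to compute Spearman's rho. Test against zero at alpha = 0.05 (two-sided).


Step 1: Rank x and y separately (midranks; no ties here).
rank(x): 16->10, 5->3, 14->8, 15->9, 6->4, 19->12, 17->11, 12->7, 3->1, 4->2, 9->5, 10->6
rank(y): 10->10, 8->8, 3->3, 9->9, 4->4, 7->7, 11->11, 12->12, 1->1, 2->2, 5->5, 6->6
Step 2: d_i = R_x(i) - R_y(i); compute d_i^2.
  (10-10)^2=0, (3-8)^2=25, (8-3)^2=25, (9-9)^2=0, (4-4)^2=0, (12-7)^2=25, (11-11)^2=0, (7-12)^2=25, (1-1)^2=0, (2-2)^2=0, (5-5)^2=0, (6-6)^2=0
sum(d^2) = 100.
Step 3: rho = 1 - 6*100 / (12*(12^2 - 1)) = 1 - 600/1716 = 0.650350.
Step 4: Under H0, t = rho * sqrt((n-2)/(1-rho^2)) = 2.7073 ~ t(10).
Step 5: Two-sided p-value from the t-distribution with 10 df = 0.022034.
Step 6: alpha = 0.05. reject H0.

rho = 0.6503, p = 0.022034, reject H0 at alpha = 0.05.


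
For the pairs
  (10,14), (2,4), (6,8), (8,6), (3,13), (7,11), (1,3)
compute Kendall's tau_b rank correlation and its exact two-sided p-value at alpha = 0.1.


Step 1: Enumerate the 21 unordered pairs (i,j) with i<j and classify each by sign(x_j-x_i) * sign(y_j-y_i).
  (1,2):dx=-8,dy=-10->C; (1,3):dx=-4,dy=-6->C; (1,4):dx=-2,dy=-8->C; (1,5):dx=-7,dy=-1->C
  (1,6):dx=-3,dy=-3->C; (1,7):dx=-9,dy=-11->C; (2,3):dx=+4,dy=+4->C; (2,4):dx=+6,dy=+2->C
  (2,5):dx=+1,dy=+9->C; (2,6):dx=+5,dy=+7->C; (2,7):dx=-1,dy=-1->C; (3,4):dx=+2,dy=-2->D
  (3,5):dx=-3,dy=+5->D; (3,6):dx=+1,dy=+3->C; (3,7):dx=-5,dy=-5->C; (4,5):dx=-5,dy=+7->D
  (4,6):dx=-1,dy=+5->D; (4,7):dx=-7,dy=-3->C; (5,6):dx=+4,dy=-2->D; (5,7):dx=-2,dy=-10->C
  (6,7):dx=-6,dy=-8->C
Step 2: C = 16, D = 5, total pairs = 21.
Step 3: tau = (C - D)/(n(n-1)/2) = (16 - 5)/21 = 0.523810.
Step 4: Exact two-sided p-value (enumerate n! = 5040 permutations of y under H0): p = 0.136111.
Step 5: alpha = 0.1. fail to reject H0.

tau_b = 0.5238 (C=16, D=5), p = 0.136111, fail to reject H0.


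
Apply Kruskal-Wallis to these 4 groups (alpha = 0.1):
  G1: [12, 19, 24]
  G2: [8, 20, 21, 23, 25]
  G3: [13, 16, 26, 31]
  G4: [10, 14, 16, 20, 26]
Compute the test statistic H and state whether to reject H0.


Step 1: Combine all N = 17 observations and assign midranks.
sorted (value, group, rank): (8,G2,1), (10,G4,2), (12,G1,3), (13,G3,4), (14,G4,5), (16,G3,6.5), (16,G4,6.5), (19,G1,8), (20,G2,9.5), (20,G4,9.5), (21,G2,11), (23,G2,12), (24,G1,13), (25,G2,14), (26,G3,15.5), (26,G4,15.5), (31,G3,17)
Step 2: Sum ranks within each group.
R_1 = 24 (n_1 = 3)
R_2 = 47.5 (n_2 = 5)
R_3 = 43 (n_3 = 4)
R_4 = 38.5 (n_4 = 5)
Step 3: H = 12/(N(N+1)) * sum(R_i^2/n_i) - 3(N+1)
     = 12/(17*18) * (24^2/3 + 47.5^2/5 + 43^2/4 + 38.5^2/5) - 3*18
     = 0.039216 * 1401.95 - 54
     = 0.978431.
Step 4: Ties present; correction factor C = 1 - 18/(17^3 - 17) = 0.996324. Corrected H = 0.978431 / 0.996324 = 0.982042.
Step 5: Under H0, H ~ chi^2(3); p-value = 0.805597.
Step 6: alpha = 0.1. fail to reject H0.

H = 0.9820, df = 3, p = 0.805597, fail to reject H0.


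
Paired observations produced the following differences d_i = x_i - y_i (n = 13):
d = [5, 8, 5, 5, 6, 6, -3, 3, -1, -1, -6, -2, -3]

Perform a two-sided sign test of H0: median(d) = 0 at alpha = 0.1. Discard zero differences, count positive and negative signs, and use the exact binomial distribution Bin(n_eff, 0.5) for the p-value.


Step 1: Discard zero differences. Original n = 13; n_eff = number of nonzero differences = 13.
Nonzero differences (with sign): +5, +8, +5, +5, +6, +6, -3, +3, -1, -1, -6, -2, -3
Step 2: Count signs: positive = 7, negative = 6.
Step 3: Under H0: P(positive) = 0.5, so the number of positives S ~ Bin(13, 0.5).
Step 4: Two-sided exact p-value = sum of Bin(13,0.5) probabilities at or below the observed probability = 1.000000.
Step 5: alpha = 0.1. fail to reject H0.

n_eff = 13, pos = 7, neg = 6, p = 1.000000, fail to reject H0.


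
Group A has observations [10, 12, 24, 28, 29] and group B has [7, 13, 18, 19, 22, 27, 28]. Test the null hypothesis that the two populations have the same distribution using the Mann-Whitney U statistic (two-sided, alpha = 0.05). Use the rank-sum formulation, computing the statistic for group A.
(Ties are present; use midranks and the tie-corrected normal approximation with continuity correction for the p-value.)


Step 1: Combine and sort all 12 observations; assign midranks.
sorted (value, group): (7,Y), (10,X), (12,X), (13,Y), (18,Y), (19,Y), (22,Y), (24,X), (27,Y), (28,X), (28,Y), (29,X)
ranks: 7->1, 10->2, 12->3, 13->4, 18->5, 19->6, 22->7, 24->8, 27->9, 28->10.5, 28->10.5, 29->12
Step 2: Rank sum for X: R1 = 2 + 3 + 8 + 10.5 + 12 = 35.5.
Step 3: U_X = R1 - n1(n1+1)/2 = 35.5 - 5*6/2 = 35.5 - 15 = 20.5.
       U_Y = n1*n2 - U_X = 35 - 20.5 = 14.5.
Step 4: Ties are present, so use the tie-corrected normal approximation (with continuity correction) for the p-value.
Step 5: p-value = 0.684221; compare to alpha = 0.05. fail to reject H0.

U_X = 20.5, p = 0.684221, fail to reject H0 at alpha = 0.05.


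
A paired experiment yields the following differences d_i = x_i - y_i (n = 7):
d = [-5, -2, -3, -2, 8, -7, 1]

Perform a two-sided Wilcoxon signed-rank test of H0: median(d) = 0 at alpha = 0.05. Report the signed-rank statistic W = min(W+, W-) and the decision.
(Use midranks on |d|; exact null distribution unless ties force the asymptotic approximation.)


Step 1: Drop any zero differences (none here) and take |d_i|.
|d| = [5, 2, 3, 2, 8, 7, 1]
Step 2: Midrank |d_i| (ties get averaged ranks).
ranks: |5|->5, |2|->2.5, |3|->4, |2|->2.5, |8|->7, |7|->6, |1|->1
Step 3: Attach original signs; sum ranks with positive sign and with negative sign.
W+ = 7 + 1 = 8
W- = 5 + 2.5 + 4 + 2.5 + 6 = 20
(Check: W+ + W- = 28 should equal n(n+1)/2 = 28.)
Step 4: Test statistic W = min(W+, W-) = 8.
Step 5: Ties in |d|, so use the tie-corrected normal approximation.
        E[W] = n(n+1)/4 = 7*8/4 = 14.
        Tie groups: |d|=2 (t=2); sum(t^3 - t) = 6.
        Var[W] = n(n+1)(2n+1)/24 - sum(t^3-t)/48 = 840/24 - 6/48 = 34.875.
        z = (W - E[W]) / sqrt(Var[W]) = (8 - 14) / 5.9055 = -1.0160.
        Two-sided p = 2*Phi(z) = 0.309629.
Step 6: alpha = 0.05. fail to reject H0.

W+ = 8, W- = 20, W = min = 8, p = 0.309629, fail to reject H0.


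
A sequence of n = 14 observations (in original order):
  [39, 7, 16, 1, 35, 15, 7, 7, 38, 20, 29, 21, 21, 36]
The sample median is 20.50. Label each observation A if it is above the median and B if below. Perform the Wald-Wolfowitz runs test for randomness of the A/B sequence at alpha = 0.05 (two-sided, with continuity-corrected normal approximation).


Step 1: Compute median = 20.50; label A = above, B = below.
Labels in order: ABBBABBBABAAAA  (n_A = 7, n_B = 7)
Step 2: Count runs R = 7.
Step 3: Under H0 (random ordering), E[R] = 2*n_A*n_B/(n_A+n_B) + 1 = 2*7*7/14 + 1 = 8.0000.
        Var[R] = 2*n_A*n_B*(2*n_A*n_B - n_A - n_B) / ((n_A+n_B)^2 * (n_A+n_B-1)) = 8232/2548 = 3.2308.
        SD[R] = 1.7974.
Step 4: Continuity-corrected z = (R + 0.5 - E[R]) / SD[R] = (7 + 0.5 - 8.0000) / 1.7974 = -0.2782.
Step 5: Two-sided p-value via normal approximation = 2*(1 - Phi(|z|)) = 0.780879.
Step 6: alpha = 0.05. fail to reject H0.

R = 7, z = -0.2782, p = 0.780879, fail to reject H0.


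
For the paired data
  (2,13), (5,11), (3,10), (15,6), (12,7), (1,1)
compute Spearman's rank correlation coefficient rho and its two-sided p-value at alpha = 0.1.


Step 1: Rank x and y separately (midranks; no ties here).
rank(x): 2->2, 5->4, 3->3, 15->6, 12->5, 1->1
rank(y): 13->6, 11->5, 10->4, 6->2, 7->3, 1->1
Step 2: d_i = R_x(i) - R_y(i); compute d_i^2.
  (2-6)^2=16, (4-5)^2=1, (3-4)^2=1, (6-2)^2=16, (5-3)^2=4, (1-1)^2=0
sum(d^2) = 38.
Step 3: rho = 1 - 6*38 / (6*(6^2 - 1)) = 1 - 228/210 = -0.085714.
Step 4: Under H0, t = rho * sqrt((n-2)/(1-rho^2)) = -0.1721 ~ t(4).
Step 5: Two-sided p-value from the t-distribution with 4 df = 0.871743.
Step 6: alpha = 0.1. fail to reject H0.

rho = -0.0857, p = 0.871743, fail to reject H0 at alpha = 0.1.


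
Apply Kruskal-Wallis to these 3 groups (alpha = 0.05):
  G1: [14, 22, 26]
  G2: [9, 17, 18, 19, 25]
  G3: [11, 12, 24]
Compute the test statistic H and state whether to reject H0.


Step 1: Combine all N = 11 observations and assign midranks.
sorted (value, group, rank): (9,G2,1), (11,G3,2), (12,G3,3), (14,G1,4), (17,G2,5), (18,G2,6), (19,G2,7), (22,G1,8), (24,G3,9), (25,G2,10), (26,G1,11)
Step 2: Sum ranks within each group.
R_1 = 23 (n_1 = 3)
R_2 = 29 (n_2 = 5)
R_3 = 14 (n_3 = 3)
Step 3: H = 12/(N(N+1)) * sum(R_i^2/n_i) - 3(N+1)
     = 12/(11*12) * (23^2/3 + 29^2/5 + 14^2/3) - 3*12
     = 0.090909 * 409.867 - 36
     = 1.260606.
Step 4: No ties, so H is used without correction.
Step 5: Under H0, H ~ chi^2(2); p-value = 0.532430.
Step 6: alpha = 0.05. fail to reject H0.

H = 1.2606, df = 2, p = 0.532430, fail to reject H0.


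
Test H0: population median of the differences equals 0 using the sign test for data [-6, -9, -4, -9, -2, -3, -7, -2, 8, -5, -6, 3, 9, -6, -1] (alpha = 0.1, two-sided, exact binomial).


Step 1: Discard zero differences. Original n = 15; n_eff = number of nonzero differences = 15.
Nonzero differences (with sign): -6, -9, -4, -9, -2, -3, -7, -2, +8, -5, -6, +3, +9, -6, -1
Step 2: Count signs: positive = 3, negative = 12.
Step 3: Under H0: P(positive) = 0.5, so the number of positives S ~ Bin(15, 0.5).
Step 4: Two-sided exact p-value = sum of Bin(15,0.5) probabilities at or below the observed probability = 0.035156.
Step 5: alpha = 0.1. reject H0.

n_eff = 15, pos = 3, neg = 12, p = 0.035156, reject H0.


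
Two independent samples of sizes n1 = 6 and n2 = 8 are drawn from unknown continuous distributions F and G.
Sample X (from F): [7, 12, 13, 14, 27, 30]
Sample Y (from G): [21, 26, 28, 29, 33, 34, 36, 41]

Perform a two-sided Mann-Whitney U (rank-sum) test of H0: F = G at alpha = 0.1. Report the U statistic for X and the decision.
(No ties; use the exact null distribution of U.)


Step 1: Combine and sort all 14 observations; assign midranks.
sorted (value, group): (7,X), (12,X), (13,X), (14,X), (21,Y), (26,Y), (27,X), (28,Y), (29,Y), (30,X), (33,Y), (34,Y), (36,Y), (41,Y)
ranks: 7->1, 12->2, 13->3, 14->4, 21->5, 26->6, 27->7, 28->8, 29->9, 30->10, 33->11, 34->12, 36->13, 41->14
Step 2: Rank sum for X: R1 = 1 + 2 + 3 + 4 + 7 + 10 = 27.
Step 3: U_X = R1 - n1(n1+1)/2 = 27 - 6*7/2 = 27 - 21 = 6.
       U_Y = n1*n2 - U_X = 48 - 6 = 42.
Step 4: No ties, so the exact null distribution of U (based on enumerating the C(14,6) = 3003 equally likely rank assignments) gives the two-sided p-value.
Step 5: p-value = 0.019980; compare to alpha = 0.1. reject H0.

U_X = 6, p = 0.019980, reject H0 at alpha = 0.1.


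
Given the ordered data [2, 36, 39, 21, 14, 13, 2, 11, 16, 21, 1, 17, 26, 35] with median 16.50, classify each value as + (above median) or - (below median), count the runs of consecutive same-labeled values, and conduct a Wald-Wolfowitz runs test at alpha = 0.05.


Step 1: Compute median = 16.50; label A = above, B = below.
Labels in order: BAAABBBBBABAAA  (n_A = 7, n_B = 7)
Step 2: Count runs R = 6.
Step 3: Under H0 (random ordering), E[R] = 2*n_A*n_B/(n_A+n_B) + 1 = 2*7*7/14 + 1 = 8.0000.
        Var[R] = 2*n_A*n_B*(2*n_A*n_B - n_A - n_B) / ((n_A+n_B)^2 * (n_A+n_B-1)) = 8232/2548 = 3.2308.
        SD[R] = 1.7974.
Step 4: Continuity-corrected z = (R + 0.5 - E[R]) / SD[R] = (6 + 0.5 - 8.0000) / 1.7974 = -0.8345.
Step 5: Two-sided p-value via normal approximation = 2*(1 - Phi(|z|)) = 0.403986.
Step 6: alpha = 0.05. fail to reject H0.

R = 6, z = -0.8345, p = 0.403986, fail to reject H0.


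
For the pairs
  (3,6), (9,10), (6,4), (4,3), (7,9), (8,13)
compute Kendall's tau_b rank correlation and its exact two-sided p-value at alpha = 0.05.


Step 1: Enumerate the 15 unordered pairs (i,j) with i<j and classify each by sign(x_j-x_i) * sign(y_j-y_i).
  (1,2):dx=+6,dy=+4->C; (1,3):dx=+3,dy=-2->D; (1,4):dx=+1,dy=-3->D; (1,5):dx=+4,dy=+3->C
  (1,6):dx=+5,dy=+7->C; (2,3):dx=-3,dy=-6->C; (2,4):dx=-5,dy=-7->C; (2,5):dx=-2,dy=-1->C
  (2,6):dx=-1,dy=+3->D; (3,4):dx=-2,dy=-1->C; (3,5):dx=+1,dy=+5->C; (3,6):dx=+2,dy=+9->C
  (4,5):dx=+3,dy=+6->C; (4,6):dx=+4,dy=+10->C; (5,6):dx=+1,dy=+4->C
Step 2: C = 12, D = 3, total pairs = 15.
Step 3: tau = (C - D)/(n(n-1)/2) = (12 - 3)/15 = 0.600000.
Step 4: Exact two-sided p-value (enumerate n! = 720 permutations of y under H0): p = 0.136111.
Step 5: alpha = 0.05. fail to reject H0.

tau_b = 0.6000 (C=12, D=3), p = 0.136111, fail to reject H0.


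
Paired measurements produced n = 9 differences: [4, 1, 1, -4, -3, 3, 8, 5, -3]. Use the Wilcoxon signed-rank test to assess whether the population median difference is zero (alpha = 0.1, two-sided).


Step 1: Drop any zero differences (none here) and take |d_i|.
|d| = [4, 1, 1, 4, 3, 3, 8, 5, 3]
Step 2: Midrank |d_i| (ties get averaged ranks).
ranks: |4|->6.5, |1|->1.5, |1|->1.5, |4|->6.5, |3|->4, |3|->4, |8|->9, |5|->8, |3|->4
Step 3: Attach original signs; sum ranks with positive sign and with negative sign.
W+ = 6.5 + 1.5 + 1.5 + 4 + 9 + 8 = 30.5
W- = 6.5 + 4 + 4 = 14.5
(Check: W+ + W- = 45 should equal n(n+1)/2 = 45.)
Step 4: Test statistic W = min(W+, W-) = 14.5.
Step 5: Ties in |d|, so use the tie-corrected normal approximation.
        E[W] = n(n+1)/4 = 9*10/4 = 22.5.
        Tie groups: |d|=1 (t=2), |d|=3 (t=3), |d|=4 (t=2); sum(t^3 - t) = 36.
        Var[W] = n(n+1)(2n+1)/24 - sum(t^3-t)/48 = 1710/24 - 36/48 = 70.5.
        z = (W - E[W]) / sqrt(Var[W]) = (14.5 - 22.5) / 8.3964 = -0.9528.
        Two-sided p = 2*Phi(z) = 0.340698.
Step 6: alpha = 0.1. fail to reject H0.

W+ = 30.5, W- = 14.5, W = min = 14.5, p = 0.340698, fail to reject H0.


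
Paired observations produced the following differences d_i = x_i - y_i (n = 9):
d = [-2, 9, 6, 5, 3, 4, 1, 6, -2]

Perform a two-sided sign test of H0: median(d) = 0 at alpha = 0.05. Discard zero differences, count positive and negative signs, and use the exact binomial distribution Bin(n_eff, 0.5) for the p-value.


Step 1: Discard zero differences. Original n = 9; n_eff = number of nonzero differences = 9.
Nonzero differences (with sign): -2, +9, +6, +5, +3, +4, +1, +6, -2
Step 2: Count signs: positive = 7, negative = 2.
Step 3: Under H0: P(positive) = 0.5, so the number of positives S ~ Bin(9, 0.5).
Step 4: Two-sided exact p-value = sum of Bin(9,0.5) probabilities at or below the observed probability = 0.179688.
Step 5: alpha = 0.05. fail to reject H0.

n_eff = 9, pos = 7, neg = 2, p = 0.179688, fail to reject H0.


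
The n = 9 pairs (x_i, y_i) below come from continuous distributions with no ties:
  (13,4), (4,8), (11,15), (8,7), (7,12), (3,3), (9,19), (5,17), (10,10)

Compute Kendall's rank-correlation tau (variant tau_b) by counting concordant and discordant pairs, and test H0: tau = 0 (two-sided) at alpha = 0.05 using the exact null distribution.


Step 1: Enumerate the 36 unordered pairs (i,j) with i<j and classify each by sign(x_j-x_i) * sign(y_j-y_i).
  (1,2):dx=-9,dy=+4->D; (1,3):dx=-2,dy=+11->D; (1,4):dx=-5,dy=+3->D; (1,5):dx=-6,dy=+8->D
  (1,6):dx=-10,dy=-1->C; (1,7):dx=-4,dy=+15->D; (1,8):dx=-8,dy=+13->D; (1,9):dx=-3,dy=+6->D
  (2,3):dx=+7,dy=+7->C; (2,4):dx=+4,dy=-1->D; (2,5):dx=+3,dy=+4->C; (2,6):dx=-1,dy=-5->C
  (2,7):dx=+5,dy=+11->C; (2,8):dx=+1,dy=+9->C; (2,9):dx=+6,dy=+2->C; (3,4):dx=-3,dy=-8->C
  (3,5):dx=-4,dy=-3->C; (3,6):dx=-8,dy=-12->C; (3,7):dx=-2,dy=+4->D; (3,8):dx=-6,dy=+2->D
  (3,9):dx=-1,dy=-5->C; (4,5):dx=-1,dy=+5->D; (4,6):dx=-5,dy=-4->C; (4,7):dx=+1,dy=+12->C
  (4,8):dx=-3,dy=+10->D; (4,9):dx=+2,dy=+3->C; (5,6):dx=-4,dy=-9->C; (5,7):dx=+2,dy=+7->C
  (5,8):dx=-2,dy=+5->D; (5,9):dx=+3,dy=-2->D; (6,7):dx=+6,dy=+16->C; (6,8):dx=+2,dy=+14->C
  (6,9):dx=+7,dy=+7->C; (7,8):dx=-4,dy=-2->C; (7,9):dx=+1,dy=-9->D; (8,9):dx=+5,dy=-7->D
Step 2: C = 20, D = 16, total pairs = 36.
Step 3: tau = (C - D)/(n(n-1)/2) = (20 - 16)/36 = 0.111111.
Step 4: Exact two-sided p-value (enumerate n! = 362880 permutations of y under H0): p = 0.761414.
Step 5: alpha = 0.05. fail to reject H0.

tau_b = 0.1111 (C=20, D=16), p = 0.761414, fail to reject H0.


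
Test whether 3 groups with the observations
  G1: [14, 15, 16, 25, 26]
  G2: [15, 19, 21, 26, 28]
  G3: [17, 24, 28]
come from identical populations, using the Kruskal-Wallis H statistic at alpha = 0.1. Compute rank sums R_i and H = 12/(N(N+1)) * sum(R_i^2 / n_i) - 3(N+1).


Step 1: Combine all N = 13 observations and assign midranks.
sorted (value, group, rank): (14,G1,1), (15,G1,2.5), (15,G2,2.5), (16,G1,4), (17,G3,5), (19,G2,6), (21,G2,7), (24,G3,8), (25,G1,9), (26,G1,10.5), (26,G2,10.5), (28,G2,12.5), (28,G3,12.5)
Step 2: Sum ranks within each group.
R_1 = 27 (n_1 = 5)
R_2 = 38.5 (n_2 = 5)
R_3 = 25.5 (n_3 = 3)
Step 3: H = 12/(N(N+1)) * sum(R_i^2/n_i) - 3(N+1)
     = 12/(13*14) * (27^2/5 + 38.5^2/5 + 25.5^2/3) - 3*14
     = 0.065934 * 659 - 42
     = 1.450549.
Step 4: Ties present; correction factor C = 1 - 18/(13^3 - 13) = 0.991758. Corrected H = 1.450549 / 0.991758 = 1.462604.
Step 5: Under H0, H ~ chi^2(2); p-value = 0.481282.
Step 6: alpha = 0.1. fail to reject H0.

H = 1.4626, df = 2, p = 0.481282, fail to reject H0.


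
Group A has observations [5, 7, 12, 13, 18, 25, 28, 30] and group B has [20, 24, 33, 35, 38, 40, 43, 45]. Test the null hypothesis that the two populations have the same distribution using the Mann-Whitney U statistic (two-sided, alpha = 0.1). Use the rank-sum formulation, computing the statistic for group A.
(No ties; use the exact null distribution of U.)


Step 1: Combine and sort all 16 observations; assign midranks.
sorted (value, group): (5,X), (7,X), (12,X), (13,X), (18,X), (20,Y), (24,Y), (25,X), (28,X), (30,X), (33,Y), (35,Y), (38,Y), (40,Y), (43,Y), (45,Y)
ranks: 5->1, 7->2, 12->3, 13->4, 18->5, 20->6, 24->7, 25->8, 28->9, 30->10, 33->11, 35->12, 38->13, 40->14, 43->15, 45->16
Step 2: Rank sum for X: R1 = 1 + 2 + 3 + 4 + 5 + 8 + 9 + 10 = 42.
Step 3: U_X = R1 - n1(n1+1)/2 = 42 - 8*9/2 = 42 - 36 = 6.
       U_Y = n1*n2 - U_X = 64 - 6 = 58.
Step 4: No ties, so the exact null distribution of U (based on enumerating the C(16,8) = 12870 equally likely rank assignments) gives the two-sided p-value.
Step 5: p-value = 0.004662; compare to alpha = 0.1. reject H0.

U_X = 6, p = 0.004662, reject H0 at alpha = 0.1.


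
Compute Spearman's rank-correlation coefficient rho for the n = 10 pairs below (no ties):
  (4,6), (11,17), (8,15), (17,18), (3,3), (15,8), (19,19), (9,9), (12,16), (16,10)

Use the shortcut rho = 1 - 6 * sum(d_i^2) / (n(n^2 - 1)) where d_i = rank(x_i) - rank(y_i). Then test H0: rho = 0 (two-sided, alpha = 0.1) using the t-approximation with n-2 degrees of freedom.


Step 1: Rank x and y separately (midranks; no ties here).
rank(x): 4->2, 11->5, 8->3, 17->9, 3->1, 15->7, 19->10, 9->4, 12->6, 16->8
rank(y): 6->2, 17->8, 15->6, 18->9, 3->1, 8->3, 19->10, 9->4, 16->7, 10->5
Step 2: d_i = R_x(i) - R_y(i); compute d_i^2.
  (2-2)^2=0, (5-8)^2=9, (3-6)^2=9, (9-9)^2=0, (1-1)^2=0, (7-3)^2=16, (10-10)^2=0, (4-4)^2=0, (6-7)^2=1, (8-5)^2=9
sum(d^2) = 44.
Step 3: rho = 1 - 6*44 / (10*(10^2 - 1)) = 1 - 264/990 = 0.733333.
Step 4: Under H0, t = rho * sqrt((n-2)/(1-rho^2)) = 3.0509 ~ t(8).
Step 5: Two-sided p-value from the t-distribution with 8 df = 0.015801.
Step 6: alpha = 0.1. reject H0.

rho = 0.7333, p = 0.015801, reject H0 at alpha = 0.1.


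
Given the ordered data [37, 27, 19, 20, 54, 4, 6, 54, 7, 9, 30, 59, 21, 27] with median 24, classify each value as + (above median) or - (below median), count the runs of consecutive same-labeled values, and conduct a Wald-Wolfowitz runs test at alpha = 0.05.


Step 1: Compute median = 24; label A = above, B = below.
Labels in order: AABBABBABBAABA  (n_A = 7, n_B = 7)
Step 2: Count runs R = 9.
Step 3: Under H0 (random ordering), E[R] = 2*n_A*n_B/(n_A+n_B) + 1 = 2*7*7/14 + 1 = 8.0000.
        Var[R] = 2*n_A*n_B*(2*n_A*n_B - n_A - n_B) / ((n_A+n_B)^2 * (n_A+n_B-1)) = 8232/2548 = 3.2308.
        SD[R] = 1.7974.
Step 4: Continuity-corrected z = (R - 0.5 - E[R]) / SD[R] = (9 - 0.5 - 8.0000) / 1.7974 = 0.2782.
Step 5: Two-sided p-value via normal approximation = 2*(1 - Phi(|z|)) = 0.780879.
Step 6: alpha = 0.05. fail to reject H0.

R = 9, z = 0.2782, p = 0.780879, fail to reject H0.
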